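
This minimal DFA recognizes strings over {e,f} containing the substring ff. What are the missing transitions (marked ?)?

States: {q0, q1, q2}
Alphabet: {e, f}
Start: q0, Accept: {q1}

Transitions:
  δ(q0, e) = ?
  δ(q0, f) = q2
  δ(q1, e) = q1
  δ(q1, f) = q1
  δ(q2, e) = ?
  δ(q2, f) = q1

From the language and accept set, identify what each state tracks — q0: no progress toward ff; q1: substring ff seen; q2: one trailing f.
Each missing δ(q, a) is the state matching the new tracked value after reading a.
δ(q0, e) = q0; δ(q2, e) = q0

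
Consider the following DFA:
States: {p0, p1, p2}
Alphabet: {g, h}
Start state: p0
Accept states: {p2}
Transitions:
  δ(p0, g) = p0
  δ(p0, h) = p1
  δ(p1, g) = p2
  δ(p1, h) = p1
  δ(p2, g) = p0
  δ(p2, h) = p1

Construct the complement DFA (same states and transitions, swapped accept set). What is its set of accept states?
Complement accept states = All states \ Original accept states
= {p0, p1, p2} \ {p2}
{p0, p1}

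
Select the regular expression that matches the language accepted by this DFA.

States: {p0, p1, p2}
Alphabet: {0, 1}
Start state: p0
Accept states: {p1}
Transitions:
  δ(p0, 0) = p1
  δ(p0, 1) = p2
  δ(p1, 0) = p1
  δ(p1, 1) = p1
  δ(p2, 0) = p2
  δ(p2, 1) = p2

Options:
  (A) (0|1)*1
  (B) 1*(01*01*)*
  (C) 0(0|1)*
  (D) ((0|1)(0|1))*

Check each option against the DFA on short strings; one disagreement eliminates an option:
  (A) (0|1)*1: on '0' the DFA goes p0 → p1 and accepts (p1 ∈ Accept), but the regex does not match it → eliminate
  (B) 1*(01*01*)*: on ε the DFA stays in p0 and rejects (p0 ∉ Accept), but the regex matches it → eliminate
  (C) 0(0|1)*: agrees with the DFA on every string of length ≤ 6
  (D) ((0|1)(0|1))*: on ε the DFA stays in p0 and rejects (p0 ∉ Accept), but the regex matches it → eliminate
Only (C) is consistent with the DFA.
(C) 0(0|1)*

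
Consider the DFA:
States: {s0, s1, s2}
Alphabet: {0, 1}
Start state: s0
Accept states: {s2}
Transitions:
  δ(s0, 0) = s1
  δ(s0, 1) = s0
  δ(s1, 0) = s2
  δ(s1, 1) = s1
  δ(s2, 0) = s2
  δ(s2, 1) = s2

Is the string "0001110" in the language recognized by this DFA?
Processing string "0001110":
  s0 --0--> s1
  s1 --0--> s2
  s2 --0--> s2
  s2 --1--> s2
  s2 --1--> s2
  s2 --1--> s2
  s2 --0--> s2
Final state: s2
Accept states: {s2}
Yes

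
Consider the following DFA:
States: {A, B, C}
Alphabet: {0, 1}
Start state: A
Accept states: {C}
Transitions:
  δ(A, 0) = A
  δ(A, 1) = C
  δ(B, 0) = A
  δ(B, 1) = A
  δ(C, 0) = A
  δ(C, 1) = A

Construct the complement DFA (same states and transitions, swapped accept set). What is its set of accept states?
Complement accept states = All states \ Original accept states
= {A, B, C} \ {C}
{A, B}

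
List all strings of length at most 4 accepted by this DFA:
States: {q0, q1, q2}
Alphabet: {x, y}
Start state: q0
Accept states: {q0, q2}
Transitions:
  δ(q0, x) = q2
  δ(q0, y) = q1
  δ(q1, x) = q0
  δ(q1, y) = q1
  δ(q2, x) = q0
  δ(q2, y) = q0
ε, x, xx, xy, yx, xxx, xyx, yxx, yyx, xxxx, xxxy, xxyx, xyxx, xyxy, xyyx, yxxx, yxxy, yxyx, yyxx, yyyx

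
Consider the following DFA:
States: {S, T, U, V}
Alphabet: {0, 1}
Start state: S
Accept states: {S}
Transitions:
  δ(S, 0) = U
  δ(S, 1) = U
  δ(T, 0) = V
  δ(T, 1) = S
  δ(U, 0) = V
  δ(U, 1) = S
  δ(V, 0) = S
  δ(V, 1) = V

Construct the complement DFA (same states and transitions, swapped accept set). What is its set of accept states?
Complement accept states = All states \ Original accept states
= {S, T, U, V} \ {S}
{T, U, V}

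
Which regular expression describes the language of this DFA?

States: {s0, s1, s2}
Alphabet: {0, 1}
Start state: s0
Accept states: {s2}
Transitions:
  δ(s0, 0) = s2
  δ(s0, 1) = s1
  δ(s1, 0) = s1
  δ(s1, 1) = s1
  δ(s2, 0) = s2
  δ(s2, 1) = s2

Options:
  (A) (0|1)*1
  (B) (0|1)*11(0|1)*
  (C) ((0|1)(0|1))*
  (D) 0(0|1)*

Check each option against the DFA on short strings; one disagreement eliminates an option:
  (A) (0|1)*1: on '0' the DFA goes s0 → s2 and accepts (s2 ∈ Accept), but the regex does not match it → eliminate
  (B) (0|1)*11(0|1)*: on '0' the DFA goes s0 → s2 and accepts (s2 ∈ Accept), but the regex does not match it → eliminate
  (C) ((0|1)(0|1))*: on ε the DFA stays in s0 and rejects (s0 ∉ Accept), but the regex matches it → eliminate
  (D) 0(0|1)*: agrees with the DFA on every string of length ≤ 6
Only (D) is consistent with the DFA.
(D) 0(0|1)*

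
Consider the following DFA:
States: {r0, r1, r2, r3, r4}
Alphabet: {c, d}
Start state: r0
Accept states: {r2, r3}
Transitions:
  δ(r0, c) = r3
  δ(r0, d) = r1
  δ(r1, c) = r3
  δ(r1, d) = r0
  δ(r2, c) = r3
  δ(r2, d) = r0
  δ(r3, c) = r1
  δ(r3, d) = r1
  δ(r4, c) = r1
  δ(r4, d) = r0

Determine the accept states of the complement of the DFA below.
Complement accept states = All states \ Original accept states
= {r0, r1, r2, r3, r4} \ {r2, r3}
{r0, r1, r4}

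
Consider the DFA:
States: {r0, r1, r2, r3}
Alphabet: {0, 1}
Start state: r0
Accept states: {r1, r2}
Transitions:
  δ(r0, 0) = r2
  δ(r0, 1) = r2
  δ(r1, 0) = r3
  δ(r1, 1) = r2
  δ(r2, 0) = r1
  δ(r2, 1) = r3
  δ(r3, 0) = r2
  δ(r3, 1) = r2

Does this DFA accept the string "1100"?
Processing string "1100":
  r0 --1--> r2
  r2 --1--> r3
  r3 --0--> r2
  r2 --0--> r1
Final state: r1
Accept states: {r1, r2}
Yes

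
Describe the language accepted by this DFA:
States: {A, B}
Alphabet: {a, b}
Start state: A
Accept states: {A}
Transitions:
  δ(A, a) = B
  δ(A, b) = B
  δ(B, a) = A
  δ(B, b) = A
Testing a few strings:
  'ba' → accept
  'abb' → reject
  'aa' → accept
  'b' → reject
State roles: A=even length so far; B=odd length so far
All strings over {a,b} of even length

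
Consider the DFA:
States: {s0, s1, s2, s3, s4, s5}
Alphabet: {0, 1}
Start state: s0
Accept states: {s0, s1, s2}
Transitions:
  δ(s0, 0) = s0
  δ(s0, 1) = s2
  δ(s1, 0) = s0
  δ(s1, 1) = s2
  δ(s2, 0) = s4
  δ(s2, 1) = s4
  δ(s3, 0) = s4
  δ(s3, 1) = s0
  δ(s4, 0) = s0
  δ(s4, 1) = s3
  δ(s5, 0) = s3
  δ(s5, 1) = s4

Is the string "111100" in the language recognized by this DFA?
Processing string "111100":
  s0 --1--> s2
  s2 --1--> s4
  s4 --1--> s3
  s3 --1--> s0
  s0 --0--> s0
  s0 --0--> s0
Final state: s0
Accept states: {s0, s1, s2}
Yes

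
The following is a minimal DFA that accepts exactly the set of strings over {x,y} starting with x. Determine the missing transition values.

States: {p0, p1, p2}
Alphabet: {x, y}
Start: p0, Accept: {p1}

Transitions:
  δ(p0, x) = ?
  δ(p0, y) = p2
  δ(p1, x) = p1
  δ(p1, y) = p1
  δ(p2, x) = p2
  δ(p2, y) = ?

From the language and accept set, identify what each state tracks — p0: no input read; p1: started with x; p2: started with y (dead).
Each missing δ(q, a) is the state matching the new tracked value after reading a.
δ(p0, x) = p1; δ(p2, y) = p2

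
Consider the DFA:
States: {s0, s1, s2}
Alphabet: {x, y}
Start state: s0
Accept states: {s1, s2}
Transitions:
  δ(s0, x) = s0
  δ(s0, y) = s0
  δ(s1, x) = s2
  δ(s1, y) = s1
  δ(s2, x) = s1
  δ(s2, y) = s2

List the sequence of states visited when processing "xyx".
read 'x': s0 → s0
  read 'y': s0 → s0
  read 'x': s0 → s0
s0 -> s0 -> s0 -> s0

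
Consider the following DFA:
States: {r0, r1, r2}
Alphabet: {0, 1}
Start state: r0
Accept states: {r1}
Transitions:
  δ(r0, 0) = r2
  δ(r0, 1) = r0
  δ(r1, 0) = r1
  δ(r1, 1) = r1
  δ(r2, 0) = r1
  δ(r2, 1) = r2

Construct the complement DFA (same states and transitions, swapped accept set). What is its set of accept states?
Complement accept states = All states \ Original accept states
= {r0, r1, r2} \ {r1}
{r0, r2}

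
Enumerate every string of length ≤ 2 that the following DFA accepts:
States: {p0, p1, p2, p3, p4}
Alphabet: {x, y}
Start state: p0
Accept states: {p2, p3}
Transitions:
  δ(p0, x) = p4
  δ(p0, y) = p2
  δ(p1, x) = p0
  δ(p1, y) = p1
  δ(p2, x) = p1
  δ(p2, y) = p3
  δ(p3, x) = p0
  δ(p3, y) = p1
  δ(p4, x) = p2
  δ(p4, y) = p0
y, xx, yy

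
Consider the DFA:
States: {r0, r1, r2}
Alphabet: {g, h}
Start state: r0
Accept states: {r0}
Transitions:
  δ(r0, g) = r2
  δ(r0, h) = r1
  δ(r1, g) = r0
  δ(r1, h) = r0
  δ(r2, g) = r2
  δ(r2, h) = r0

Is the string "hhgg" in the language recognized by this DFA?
Processing string "hhgg":
  r0 --h--> r1
  r1 --h--> r0
  r0 --g--> r2
  r2 --g--> r2
Final state: r2
Accept states: {r0}
No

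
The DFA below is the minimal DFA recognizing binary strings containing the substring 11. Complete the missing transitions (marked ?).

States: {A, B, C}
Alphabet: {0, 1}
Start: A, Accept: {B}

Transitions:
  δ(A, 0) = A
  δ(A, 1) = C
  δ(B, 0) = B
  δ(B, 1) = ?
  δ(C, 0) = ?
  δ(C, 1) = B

From the language and accept set, identify what each state tracks — A: no progress toward 11; B: substring 11 seen; C: one trailing 1.
Each missing δ(q, a) is the state matching the new tracked value after reading a.
δ(B, 1) = B; δ(C, 0) = A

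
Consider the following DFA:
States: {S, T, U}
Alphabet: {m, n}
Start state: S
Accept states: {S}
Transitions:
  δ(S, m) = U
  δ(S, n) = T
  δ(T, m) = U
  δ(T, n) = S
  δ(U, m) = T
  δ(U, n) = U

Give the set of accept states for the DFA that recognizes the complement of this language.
Complement accept states = All states \ Original accept states
= {S, T, U} \ {S}
{T, U}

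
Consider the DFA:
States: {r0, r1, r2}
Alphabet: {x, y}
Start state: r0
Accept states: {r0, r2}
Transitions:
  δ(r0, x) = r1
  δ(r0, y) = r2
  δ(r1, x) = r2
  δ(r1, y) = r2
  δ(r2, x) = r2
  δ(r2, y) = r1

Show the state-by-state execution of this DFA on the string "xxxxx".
read 'x': r0 → r1
  read 'x': r1 → r2
  read 'x': r2 → r2
  read 'x': r2 → r2
  read 'x': r2 → r2
r0 -> r1 -> r2 -> r2 -> r2 -> r2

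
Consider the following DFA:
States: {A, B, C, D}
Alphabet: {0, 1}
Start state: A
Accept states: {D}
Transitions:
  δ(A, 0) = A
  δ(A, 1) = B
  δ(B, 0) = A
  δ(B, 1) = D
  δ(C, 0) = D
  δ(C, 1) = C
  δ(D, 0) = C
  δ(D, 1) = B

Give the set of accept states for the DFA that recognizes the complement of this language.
Complement accept states = All states \ Original accept states
= {A, B, C, D} \ {D}
{A, B, C}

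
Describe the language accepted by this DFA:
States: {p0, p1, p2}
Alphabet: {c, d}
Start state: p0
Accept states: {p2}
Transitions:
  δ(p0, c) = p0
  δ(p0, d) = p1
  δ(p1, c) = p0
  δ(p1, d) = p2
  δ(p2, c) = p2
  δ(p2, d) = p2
Testing a few strings:
  'cd' → reject
  'd' → reject
  'cdd' → accept
  'dcc' → reject
State roles: p0=no progress toward dd; p1=one trailing d; p2=substring dd seen
All strings over {c,d} containing the substring dd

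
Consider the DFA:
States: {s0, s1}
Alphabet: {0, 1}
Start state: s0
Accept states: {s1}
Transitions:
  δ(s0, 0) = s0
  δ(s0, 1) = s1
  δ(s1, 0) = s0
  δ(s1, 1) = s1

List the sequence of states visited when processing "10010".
read '1': s0 → s1
  read '0': s1 → s0
  read '0': s0 → s0
  read '1': s0 → s1
  read '0': s1 → s0
s0 -> s1 -> s0 -> s0 -> s1 -> s0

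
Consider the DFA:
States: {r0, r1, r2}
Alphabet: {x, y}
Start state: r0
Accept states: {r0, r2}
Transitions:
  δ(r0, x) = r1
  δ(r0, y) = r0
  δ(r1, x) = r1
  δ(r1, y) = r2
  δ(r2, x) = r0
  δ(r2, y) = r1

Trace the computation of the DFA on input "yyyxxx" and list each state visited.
read 'y': r0 → r0
  read 'y': r0 → r0
  read 'y': r0 → r0
  read 'x': r0 → r1
  read 'x': r1 → r1
  read 'x': r1 → r1
r0 -> r0 -> r0 -> r0 -> r1 -> r1 -> r1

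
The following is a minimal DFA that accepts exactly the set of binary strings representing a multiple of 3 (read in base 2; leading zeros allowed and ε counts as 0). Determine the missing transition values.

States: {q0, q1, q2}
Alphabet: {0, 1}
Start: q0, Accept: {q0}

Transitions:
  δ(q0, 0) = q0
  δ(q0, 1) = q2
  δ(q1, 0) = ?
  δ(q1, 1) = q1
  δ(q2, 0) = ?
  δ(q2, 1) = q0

From the language and accept set, identify what each state tracks — q0: value ≡ 0 (mod 3); q1: value ≡ 2 (mod 3); q2: value ≡ 1 (mod 3).
Each missing δ(q, a) is the state matching the new tracked value after reading a.
δ(q1, 0) = q2; δ(q2, 0) = q1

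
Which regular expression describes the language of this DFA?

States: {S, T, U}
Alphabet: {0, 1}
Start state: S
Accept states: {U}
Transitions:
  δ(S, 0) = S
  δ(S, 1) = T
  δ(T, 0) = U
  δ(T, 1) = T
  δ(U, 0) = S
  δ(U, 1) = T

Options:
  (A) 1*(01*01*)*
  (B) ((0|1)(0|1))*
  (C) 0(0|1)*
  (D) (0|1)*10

Check each option against the DFA on short strings; one disagreement eliminates an option:
  (A) 1*(01*01*)*: on ε the DFA stays in S and rejects (S ∉ Accept), but the regex matches it → eliminate
  (B) ((0|1)(0|1))*: on ε the DFA stays in S and rejects (S ∉ Accept), but the regex matches it → eliminate
  (C) 0(0|1)*: on '0' the DFA goes S → S and rejects (S ∉ Accept), but the regex matches it → eliminate
  (D) (0|1)*10: agrees with the DFA on every string of length ≤ 6
Only (D) is consistent with the DFA.
(D) (0|1)*10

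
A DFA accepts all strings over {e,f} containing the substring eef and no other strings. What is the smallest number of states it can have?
By Myhill–Nerode, count the distinguishable equivalence classes: 4 classes — one per longest suffix of the input that is a prefix of 'eef' (lengths 0 through 2), plus an absorbing 'already seen eef' class.
4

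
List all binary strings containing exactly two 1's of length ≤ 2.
11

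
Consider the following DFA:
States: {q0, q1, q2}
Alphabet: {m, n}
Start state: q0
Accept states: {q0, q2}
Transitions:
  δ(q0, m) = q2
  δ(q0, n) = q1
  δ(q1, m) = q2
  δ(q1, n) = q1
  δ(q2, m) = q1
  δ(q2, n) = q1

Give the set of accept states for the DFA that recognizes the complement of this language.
Complement accept states = All states \ Original accept states
= {q0, q1, q2} \ {q0, q2}
{q1}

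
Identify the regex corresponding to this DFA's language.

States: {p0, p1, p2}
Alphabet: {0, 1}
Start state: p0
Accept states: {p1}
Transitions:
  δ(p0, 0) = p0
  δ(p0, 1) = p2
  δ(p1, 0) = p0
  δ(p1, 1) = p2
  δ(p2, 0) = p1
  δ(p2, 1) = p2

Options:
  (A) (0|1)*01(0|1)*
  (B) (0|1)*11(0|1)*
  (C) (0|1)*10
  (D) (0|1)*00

Check each option against the DFA on short strings; one disagreement eliminates an option:
  (A) (0|1)*01(0|1)*: on '01' the DFA goes p0 → p0 → p2 and rejects (p2 ∉ Accept), but the regex matches it → eliminate
  (B) (0|1)*11(0|1)*: on '10' the DFA goes p0 → p2 → p1 and accepts (p1 ∈ Accept), but the regex does not match it → eliminate
  (C) (0|1)*10: agrees with the DFA on every string of length ≤ 6
  (D) (0|1)*00: on '00' the DFA goes p0 → p0 → p0 and rejects (p0 ∉ Accept), but the regex matches it → eliminate
Only (C) is consistent with the DFA.
(C) (0|1)*10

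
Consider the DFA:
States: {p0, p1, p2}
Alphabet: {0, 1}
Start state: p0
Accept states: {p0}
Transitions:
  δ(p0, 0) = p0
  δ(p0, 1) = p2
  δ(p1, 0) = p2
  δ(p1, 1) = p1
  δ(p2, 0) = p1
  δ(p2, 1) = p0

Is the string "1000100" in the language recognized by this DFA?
Processing string "1000100":
  p0 --1--> p2
  p2 --0--> p1
  p1 --0--> p2
  p2 --0--> p1
  p1 --1--> p1
  p1 --0--> p2
  p2 --0--> p1
Final state: p1
Accept states: {p0}
No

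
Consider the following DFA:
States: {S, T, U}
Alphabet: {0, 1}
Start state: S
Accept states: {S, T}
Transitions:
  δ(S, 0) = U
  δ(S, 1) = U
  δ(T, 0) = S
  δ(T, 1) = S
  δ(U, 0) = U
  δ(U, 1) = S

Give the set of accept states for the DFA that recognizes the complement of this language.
Complement accept states = All states \ Original accept states
= {S, T, U} \ {S, T}
{U}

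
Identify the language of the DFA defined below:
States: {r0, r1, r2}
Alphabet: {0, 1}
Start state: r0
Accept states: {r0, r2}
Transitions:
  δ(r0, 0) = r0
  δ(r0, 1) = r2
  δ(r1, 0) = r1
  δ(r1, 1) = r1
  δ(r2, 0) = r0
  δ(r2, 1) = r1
Testing a few strings:
  '1' → accept
  '00' → accept
  '0' → accept
  '010' → accept
State roles: r0=last symbol not 1 (ok); r1=saw 11 (dead); r2=last symbol 1 (ok)
All binary strings with no two consecutive 1's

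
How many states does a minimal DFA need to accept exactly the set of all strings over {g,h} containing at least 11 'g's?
By Myhill–Nerode, count the distinguishable equivalence classes: 12 classes — having seen 0, 1, …, 10, or ≥11 copies of 'g'; any two classes i < j (j ≤ 11) are distinguished by the string g^(11−j), which takes class j to 11 copies (accepted) but leaves class i below 11 (rejected).
12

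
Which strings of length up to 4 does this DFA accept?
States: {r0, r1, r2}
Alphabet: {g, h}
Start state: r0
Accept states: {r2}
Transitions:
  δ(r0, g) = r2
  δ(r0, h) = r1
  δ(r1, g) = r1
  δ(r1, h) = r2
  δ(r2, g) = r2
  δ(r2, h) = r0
g, gg, hh, ggg, ghg, hgh, hhg, gggg, gghg, ghgg, ghhh, hggh, hghg, hhgg, hhhg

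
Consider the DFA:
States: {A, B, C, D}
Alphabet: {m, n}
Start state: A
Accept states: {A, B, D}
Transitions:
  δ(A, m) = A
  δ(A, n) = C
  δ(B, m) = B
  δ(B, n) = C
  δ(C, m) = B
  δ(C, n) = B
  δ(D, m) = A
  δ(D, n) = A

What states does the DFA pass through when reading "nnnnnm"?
read 'n': A → C
  read 'n': C → B
  read 'n': B → C
  read 'n': C → B
  read 'n': B → C
  read 'm': C → B
A -> C -> B -> C -> B -> C -> B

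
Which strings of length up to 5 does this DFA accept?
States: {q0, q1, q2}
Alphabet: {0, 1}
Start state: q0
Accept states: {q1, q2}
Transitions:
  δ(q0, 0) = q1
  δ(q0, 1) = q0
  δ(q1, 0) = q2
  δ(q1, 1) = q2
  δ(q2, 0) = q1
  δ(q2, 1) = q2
0, 00, 01, 10, 000, 001, 010, 011, 100, 101, 110, 0000, 0001, 0010, 0011, 0100, 0101, 0110, 0111, 1000, 1001, 1010, 1011, 1100, 1101, 1110, 00000, 00001, 00010, 00011, 00100, 00101, 00110, 00111, 01000, 01001, 01010, 01011, 01100, 01101, 01110, 01111, 10000, 10001, 10010, 10011, 10100, 10101, 10110, 10111, 11000, 11001, 11010, 11011, 11100, 11101, 11110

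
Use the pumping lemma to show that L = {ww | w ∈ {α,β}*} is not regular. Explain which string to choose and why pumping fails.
Assume L is regular with pumping length p. Idea: pumping the leading α-block breaks the equality of the two halves.
Choose s = α^p β α^p β ∈ L (with w = α^p β). |s| = 2p+2 ≥ p. By the pumping lemma, s = xyz with |xy| ≤ p, |y| > 0, so y = α^k with k ≥ 1, in the first α-block. Then xy²z = α^(p+k) β α^p β, of length 2p+2+k. If k is odd this length is odd, so it cannot be of the form ww. If k is even, each half has length p+1+k/2 ≤ p+k, so the first half lies entirely inside the leading α-block and contains no β, while the second half ends in β; the halves differ. Either way xy²z ∉ L.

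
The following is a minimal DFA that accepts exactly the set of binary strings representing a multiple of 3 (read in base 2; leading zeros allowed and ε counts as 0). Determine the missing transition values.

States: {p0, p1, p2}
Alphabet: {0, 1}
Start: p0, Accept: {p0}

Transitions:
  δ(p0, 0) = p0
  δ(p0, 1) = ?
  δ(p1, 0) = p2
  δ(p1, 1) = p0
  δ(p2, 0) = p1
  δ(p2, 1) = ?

From the language and accept set, identify what each state tracks — p0: value ≡ 0 (mod 3); p1: value ≡ 1 (mod 3); p2: value ≡ 2 (mod 3).
Each missing δ(q, a) is the state matching the new tracked value after reading a.
δ(p0, 1) = p1; δ(p2, 1) = p2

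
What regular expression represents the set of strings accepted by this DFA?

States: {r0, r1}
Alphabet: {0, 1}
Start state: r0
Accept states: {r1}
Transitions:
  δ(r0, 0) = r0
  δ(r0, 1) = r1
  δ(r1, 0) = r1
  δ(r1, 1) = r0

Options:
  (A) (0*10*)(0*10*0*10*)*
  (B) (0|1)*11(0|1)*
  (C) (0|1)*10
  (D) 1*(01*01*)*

Check each option against the DFA on short strings; one disagreement eliminates an option:
  (A) (0*10*)(0*10*0*10*)*: agrees with the DFA on every string of length ≤ 6
  (B) (0|1)*11(0|1)*: on '1' the DFA goes r0 → r1 and accepts (r1 ∈ Accept), but the regex does not match it → eliminate
  (C) (0|1)*10: on '1' the DFA goes r0 → r1 and accepts (r1 ∈ Accept), but the regex does not match it → eliminate
  (D) 1*(01*01*)*: on ε the DFA stays in r0 and rejects (r0 ∉ Accept), but the regex matches it → eliminate
Only (A) is consistent with the DFA.
(A) (0*10*)(0*10*0*10*)*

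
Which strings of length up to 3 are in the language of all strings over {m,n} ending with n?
n, mn, nn, mmn, mnn, nmn, nnn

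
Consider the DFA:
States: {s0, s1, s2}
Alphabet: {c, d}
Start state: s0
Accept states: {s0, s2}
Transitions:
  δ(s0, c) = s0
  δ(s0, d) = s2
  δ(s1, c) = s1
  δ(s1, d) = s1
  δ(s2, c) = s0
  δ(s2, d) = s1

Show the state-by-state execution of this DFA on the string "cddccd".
read 'c': s0 → s0
  read 'd': s0 → s2
  read 'd': s2 → s1
  read 'c': s1 → s1
  read 'c': s1 → s1
  read 'd': s1 → s1
s0 -> s0 -> s2 -> s1 -> s1 -> s1 -> s1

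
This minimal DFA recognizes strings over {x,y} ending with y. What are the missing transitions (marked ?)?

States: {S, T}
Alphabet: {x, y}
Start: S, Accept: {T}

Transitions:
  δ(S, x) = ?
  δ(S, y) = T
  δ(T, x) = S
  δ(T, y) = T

From the language and accept set, identify what each state tracks — S: last symbol not y; T: last symbol is y.
Each missing δ(q, a) is the state matching the new tracked value after reading a.
δ(S, x) = S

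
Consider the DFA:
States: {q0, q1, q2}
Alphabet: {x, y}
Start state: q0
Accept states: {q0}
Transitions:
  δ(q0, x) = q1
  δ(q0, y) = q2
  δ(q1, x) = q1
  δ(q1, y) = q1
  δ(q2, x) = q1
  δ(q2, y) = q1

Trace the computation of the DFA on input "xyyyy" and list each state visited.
read 'x': q0 → q1
  read 'y': q1 → q1
  read 'y': q1 → q1
  read 'y': q1 → q1
  read 'y': q1 → q1
q0 -> q1 -> q1 -> q1 -> q1 -> q1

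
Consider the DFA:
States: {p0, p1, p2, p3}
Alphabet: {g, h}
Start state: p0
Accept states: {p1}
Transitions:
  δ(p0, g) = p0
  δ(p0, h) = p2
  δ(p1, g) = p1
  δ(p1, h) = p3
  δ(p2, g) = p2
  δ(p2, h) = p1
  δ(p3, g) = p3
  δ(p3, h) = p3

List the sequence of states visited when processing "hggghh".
read 'h': p0 → p2
  read 'g': p2 → p2
  read 'g': p2 → p2
  read 'g': p2 → p2
  read 'h': p2 → p1
  read 'h': p1 → p3
p0 -> p2 -> p2 -> p2 -> p2 -> p1 -> p3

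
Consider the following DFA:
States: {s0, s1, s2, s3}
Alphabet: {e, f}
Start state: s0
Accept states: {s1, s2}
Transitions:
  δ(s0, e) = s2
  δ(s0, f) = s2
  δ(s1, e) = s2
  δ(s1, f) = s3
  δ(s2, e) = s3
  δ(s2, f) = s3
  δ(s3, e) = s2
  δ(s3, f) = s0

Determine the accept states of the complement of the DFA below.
Complement accept states = All states \ Original accept states
= {s0, s1, s2, s3} \ {s1, s2}
{s0, s3}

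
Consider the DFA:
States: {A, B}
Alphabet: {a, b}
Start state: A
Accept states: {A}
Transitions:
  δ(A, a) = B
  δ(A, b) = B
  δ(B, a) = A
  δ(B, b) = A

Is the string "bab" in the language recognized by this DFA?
Processing string "bab":
  A --b--> B
  B --a--> A
  A --b--> B
Final state: B
Accept states: {A}
No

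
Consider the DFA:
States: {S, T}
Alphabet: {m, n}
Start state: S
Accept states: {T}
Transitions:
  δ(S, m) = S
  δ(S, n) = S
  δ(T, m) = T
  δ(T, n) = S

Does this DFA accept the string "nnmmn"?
Processing string "nnmmn":
  S --n--> S
  S --n--> S
  S --m--> S
  S --m--> S
  S --n--> S
Final state: S
Accept states: {T}
No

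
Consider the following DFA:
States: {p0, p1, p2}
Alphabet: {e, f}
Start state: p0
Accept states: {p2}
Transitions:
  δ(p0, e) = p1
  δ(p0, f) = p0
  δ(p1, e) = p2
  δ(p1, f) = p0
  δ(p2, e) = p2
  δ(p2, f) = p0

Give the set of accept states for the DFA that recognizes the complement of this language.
Complement accept states = All states \ Original accept states
= {p0, p1, p2} \ {p2}
{p0, p1}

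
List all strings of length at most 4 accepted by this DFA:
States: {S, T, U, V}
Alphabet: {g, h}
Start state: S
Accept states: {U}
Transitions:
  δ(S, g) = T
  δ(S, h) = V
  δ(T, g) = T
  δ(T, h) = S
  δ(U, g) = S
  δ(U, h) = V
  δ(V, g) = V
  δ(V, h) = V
None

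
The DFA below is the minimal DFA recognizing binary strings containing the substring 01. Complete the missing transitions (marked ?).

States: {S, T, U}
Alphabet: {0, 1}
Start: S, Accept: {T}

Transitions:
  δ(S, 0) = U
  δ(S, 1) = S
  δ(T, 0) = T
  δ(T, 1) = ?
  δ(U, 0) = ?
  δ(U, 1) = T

From the language and accept set, identify what each state tracks — S: no 0 seen yet; T: substring 01 seen; U: seen a 0, waiting for 1.
Each missing δ(q, a) is the state matching the new tracked value after reading a.
δ(T, 1) = T; δ(U, 0) = U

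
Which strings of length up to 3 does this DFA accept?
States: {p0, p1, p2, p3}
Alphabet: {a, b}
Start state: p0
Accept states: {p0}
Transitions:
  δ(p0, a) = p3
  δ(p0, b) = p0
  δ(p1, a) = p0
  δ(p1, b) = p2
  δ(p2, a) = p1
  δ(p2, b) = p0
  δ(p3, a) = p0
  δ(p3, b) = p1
ε, b, aa, bb, aab, aba, baa, bbb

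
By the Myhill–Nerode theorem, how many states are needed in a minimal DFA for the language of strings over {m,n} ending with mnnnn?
By Myhill–Nerode, count the distinguishable equivalence classes: 6 classes — one per longest suffix of the input that is a prefix of 'mnnnn' (lengths 0 through 5); only the length-5 class is accepting.
6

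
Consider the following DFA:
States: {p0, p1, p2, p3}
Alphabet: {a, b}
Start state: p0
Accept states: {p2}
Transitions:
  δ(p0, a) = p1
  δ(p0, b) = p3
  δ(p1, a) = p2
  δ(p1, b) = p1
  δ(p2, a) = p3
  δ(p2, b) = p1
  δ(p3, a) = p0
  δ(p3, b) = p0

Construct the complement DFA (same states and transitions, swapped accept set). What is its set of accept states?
Complement accept states = All states \ Original accept states
= {p0, p1, p2, p3} \ {p2}
{p0, p1, p3}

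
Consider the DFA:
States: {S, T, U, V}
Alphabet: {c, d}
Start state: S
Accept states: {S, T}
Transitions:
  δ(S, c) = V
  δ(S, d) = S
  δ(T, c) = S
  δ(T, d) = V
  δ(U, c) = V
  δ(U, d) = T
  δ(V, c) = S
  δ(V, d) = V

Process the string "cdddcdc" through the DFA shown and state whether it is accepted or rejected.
Processing string "cdddcdc":
  S --c--> V
  V --d--> V
  V --d--> V
  V --d--> V
  V --c--> S
  S --d--> S
  S --c--> V
Final state: V
Accept states: {S, T}
No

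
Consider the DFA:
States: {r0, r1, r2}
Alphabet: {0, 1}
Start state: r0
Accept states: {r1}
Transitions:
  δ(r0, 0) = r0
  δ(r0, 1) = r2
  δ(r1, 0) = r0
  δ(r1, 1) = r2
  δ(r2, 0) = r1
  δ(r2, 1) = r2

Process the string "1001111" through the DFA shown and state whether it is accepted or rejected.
Processing string "1001111":
  r0 --1--> r2
  r2 --0--> r1
  r1 --0--> r0
  r0 --1--> r2
  r2 --1--> r2
  r2 --1--> r2
  r2 --1--> r2
Final state: r2
Accept states: {r1}
No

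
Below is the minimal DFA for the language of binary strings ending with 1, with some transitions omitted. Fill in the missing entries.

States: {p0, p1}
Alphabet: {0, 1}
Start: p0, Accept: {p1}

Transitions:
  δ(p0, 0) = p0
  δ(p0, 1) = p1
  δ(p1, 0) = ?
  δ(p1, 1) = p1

From the language and accept set, identify what each state tracks — p0: last symbol not 1; p1: last symbol is 1.
Each missing δ(q, a) is the state matching the new tracked value after reading a.
δ(p1, 0) = p0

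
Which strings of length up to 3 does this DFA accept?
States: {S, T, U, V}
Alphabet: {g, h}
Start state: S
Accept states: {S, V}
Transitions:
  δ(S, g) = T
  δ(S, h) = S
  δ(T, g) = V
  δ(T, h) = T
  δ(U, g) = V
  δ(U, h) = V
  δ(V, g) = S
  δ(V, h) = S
ε, h, gg, hh, ggg, ggh, ghg, hgg, hhh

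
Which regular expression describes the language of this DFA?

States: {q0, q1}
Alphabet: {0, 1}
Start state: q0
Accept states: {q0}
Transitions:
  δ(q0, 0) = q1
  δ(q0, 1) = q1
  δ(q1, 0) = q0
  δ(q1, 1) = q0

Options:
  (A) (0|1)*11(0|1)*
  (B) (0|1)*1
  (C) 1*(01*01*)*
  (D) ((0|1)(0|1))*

Check each option against the DFA on short strings; one disagreement eliminates an option:
  (A) (0|1)*11(0|1)*: on ε the DFA stays in q0 and accepts (q0 ∈ Accept), but the regex does not match it → eliminate
  (B) (0|1)*1: on ε the DFA stays in q0 and accepts (q0 ∈ Accept), but the regex does not match it → eliminate
  (C) 1*(01*01*)*: on '1' the DFA goes q0 → q1 and rejects (q1 ∉ Accept), but the regex matches it → eliminate
  (D) ((0|1)(0|1))*: agrees with the DFA on every string of length ≤ 6
Only (D) is consistent with the DFA.
(D) ((0|1)(0|1))*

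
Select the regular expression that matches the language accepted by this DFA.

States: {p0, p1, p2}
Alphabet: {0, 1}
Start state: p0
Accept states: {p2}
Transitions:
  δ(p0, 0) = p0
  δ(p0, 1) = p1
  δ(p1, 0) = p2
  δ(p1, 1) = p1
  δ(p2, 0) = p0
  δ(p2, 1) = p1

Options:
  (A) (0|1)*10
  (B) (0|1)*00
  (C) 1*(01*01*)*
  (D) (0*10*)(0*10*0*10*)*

Check each option against the DFA on short strings; one disagreement eliminates an option:
  (A) (0|1)*10: agrees with the DFA on every string of length ≤ 6
  (B) (0|1)*00: on '00' the DFA goes p0 → p0 → p0 and rejects (p0 ∉ Accept), but the regex matches it → eliminate
  (C) 1*(01*01*)*: on ε the DFA stays in p0 and rejects (p0 ∉ Accept), but the regex matches it → eliminate
  (D) (0*10*)(0*10*0*10*)*: on '1' the DFA goes p0 → p1 and rejects (p1 ∉ Accept), but the regex matches it → eliminate
Only (A) is consistent with the DFA.
(A) (0|1)*10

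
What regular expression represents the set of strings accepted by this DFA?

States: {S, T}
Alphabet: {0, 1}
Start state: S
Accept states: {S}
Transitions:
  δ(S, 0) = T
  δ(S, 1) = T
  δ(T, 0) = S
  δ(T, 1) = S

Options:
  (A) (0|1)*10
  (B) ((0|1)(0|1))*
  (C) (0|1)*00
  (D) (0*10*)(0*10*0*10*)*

Check each option against the DFA on short strings; one disagreement eliminates an option:
  (A) (0|1)*10: on ε the DFA stays in S and accepts (S ∈ Accept), but the regex does not match it → eliminate
  (B) ((0|1)(0|1))*: agrees with the DFA on every string of length ≤ 6
  (C) (0|1)*00: on ε the DFA stays in S and accepts (S ∈ Accept), but the regex does not match it → eliminate
  (D) (0*10*)(0*10*0*10*)*: on ε the DFA stays in S and accepts (S ∈ Accept), but the regex does not match it → eliminate
Only (B) is consistent with the DFA.
(B) ((0|1)(0|1))*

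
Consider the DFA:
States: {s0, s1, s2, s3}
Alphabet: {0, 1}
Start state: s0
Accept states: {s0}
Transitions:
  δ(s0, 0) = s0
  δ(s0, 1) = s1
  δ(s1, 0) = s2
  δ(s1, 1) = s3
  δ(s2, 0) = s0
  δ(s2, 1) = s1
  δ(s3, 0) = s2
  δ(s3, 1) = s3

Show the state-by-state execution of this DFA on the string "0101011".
read '0': s0 → s0
  read '1': s0 → s1
  read '0': s1 → s2
  read '1': s2 → s1
  read '0': s1 → s2
  read '1': s2 → s1
  read '1': s1 → s3
s0 -> s0 -> s1 -> s2 -> s1 -> s2 -> s1 -> s3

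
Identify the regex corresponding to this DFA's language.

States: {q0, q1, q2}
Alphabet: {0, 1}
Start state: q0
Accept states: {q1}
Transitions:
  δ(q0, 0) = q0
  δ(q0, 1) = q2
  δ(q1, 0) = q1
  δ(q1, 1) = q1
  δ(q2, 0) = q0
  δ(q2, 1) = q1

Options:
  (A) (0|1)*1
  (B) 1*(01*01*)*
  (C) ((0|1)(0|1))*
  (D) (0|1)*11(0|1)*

Check each option against the DFA on short strings; one disagreement eliminates an option:
  (A) (0|1)*1: on '1' the DFA goes q0 → q2 and rejects (q2 ∉ Accept), but the regex matches it → eliminate
  (B) 1*(01*01*)*: on ε the DFA stays in q0 and rejects (q0 ∉ Accept), but the regex matches it → eliminate
  (C) ((0|1)(0|1))*: on ε the DFA stays in q0 and rejects (q0 ∉ Accept), but the regex matches it → eliminate
  (D) (0|1)*11(0|1)*: agrees with the DFA on every string of length ≤ 6
Only (D) is consistent with the DFA.
(D) (0|1)*11(0|1)*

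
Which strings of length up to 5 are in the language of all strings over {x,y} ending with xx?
xx, xxx, yxx, xxxx, xyxx, yxxx, yyxx, xxxxx, xxyxx, xyxxx, xyyxx, yxxxx, yxyxx, yyxxx, yyyxx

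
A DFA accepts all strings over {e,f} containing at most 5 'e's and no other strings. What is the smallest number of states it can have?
By Myhill–Nerode, count the distinguishable equivalence classes: 7 classes — having seen 0, 1, …, 5, or >5 copies of 'e'; counts 0 through 5 are accepting and >5 is dead.
7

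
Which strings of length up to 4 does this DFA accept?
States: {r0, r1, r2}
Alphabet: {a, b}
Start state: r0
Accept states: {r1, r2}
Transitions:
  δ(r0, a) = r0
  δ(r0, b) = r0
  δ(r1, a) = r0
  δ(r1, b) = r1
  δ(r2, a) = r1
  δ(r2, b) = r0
None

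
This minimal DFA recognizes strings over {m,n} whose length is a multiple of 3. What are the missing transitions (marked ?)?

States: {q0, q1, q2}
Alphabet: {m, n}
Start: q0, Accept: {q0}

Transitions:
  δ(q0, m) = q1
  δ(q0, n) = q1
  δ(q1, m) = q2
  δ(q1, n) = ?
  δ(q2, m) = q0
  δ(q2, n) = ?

From the language and accept set, identify what each state tracks — q0: length ≡ 0 (mod 3); q1: length ≡ 1 (mod 3); q2: length ≡ 2 (mod 3).
Each missing δ(q, a) is the state matching the new tracked value after reading a.
δ(q1, n) = q2; δ(q2, n) = q0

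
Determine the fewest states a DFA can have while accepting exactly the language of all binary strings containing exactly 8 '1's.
By Myhill–Nerode, count the distinguishable equivalence classes: 10 classes — having seen 0, 1, …, 8, or >8 copies of '1'; the count-8 class is the only accepting one and >8 is dead.
10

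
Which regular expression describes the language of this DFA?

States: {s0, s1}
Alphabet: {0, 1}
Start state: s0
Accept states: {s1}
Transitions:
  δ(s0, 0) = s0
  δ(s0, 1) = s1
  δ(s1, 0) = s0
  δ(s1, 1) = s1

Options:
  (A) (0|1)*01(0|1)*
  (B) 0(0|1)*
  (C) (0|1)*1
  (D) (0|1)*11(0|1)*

Check each option against the DFA on short strings; one disagreement eliminates an option:
  (A) (0|1)*01(0|1)*: on '1' the DFA goes s0 → s1 and accepts (s1 ∈ Accept), but the regex does not match it → eliminate
  (B) 0(0|1)*: on '0' the DFA goes s0 → s0 and rejects (s0 ∉ Accept), but the regex matches it → eliminate
  (C) (0|1)*1: agrees with the DFA on every string of length ≤ 6
  (D) (0|1)*11(0|1)*: on '1' the DFA goes s0 → s1 and accepts (s1 ∈ Accept), but the regex does not match it → eliminate
Only (C) is consistent with the DFA.
(C) (0|1)*1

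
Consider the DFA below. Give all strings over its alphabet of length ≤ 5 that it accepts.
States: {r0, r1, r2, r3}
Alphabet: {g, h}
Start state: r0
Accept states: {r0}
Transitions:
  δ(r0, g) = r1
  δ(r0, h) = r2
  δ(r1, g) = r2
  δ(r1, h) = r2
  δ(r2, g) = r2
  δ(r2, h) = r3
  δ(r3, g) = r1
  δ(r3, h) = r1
ε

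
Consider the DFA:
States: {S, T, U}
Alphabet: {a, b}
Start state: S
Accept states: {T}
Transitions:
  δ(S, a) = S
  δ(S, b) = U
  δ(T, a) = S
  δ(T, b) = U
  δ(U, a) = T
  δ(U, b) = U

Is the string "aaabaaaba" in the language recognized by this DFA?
Processing string "aaabaaaba":
  S --a--> S
  S --a--> S
  S --a--> S
  S --b--> U
  U --a--> T
  T --a--> S
  S --a--> S
  S --b--> U
  U --a--> T
Final state: T
Accept states: {T}
Yes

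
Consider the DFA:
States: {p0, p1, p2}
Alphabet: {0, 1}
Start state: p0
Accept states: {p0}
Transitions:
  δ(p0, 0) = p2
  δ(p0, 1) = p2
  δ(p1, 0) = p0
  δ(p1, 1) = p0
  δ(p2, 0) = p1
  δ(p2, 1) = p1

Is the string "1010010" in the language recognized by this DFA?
Processing string "1010010":
  p0 --1--> p2
  p2 --0--> p1
  p1 --1--> p0
  p0 --0--> p2
  p2 --0--> p1
  p1 --1--> p0
  p0 --0--> p2
Final state: p2
Accept states: {p0}
No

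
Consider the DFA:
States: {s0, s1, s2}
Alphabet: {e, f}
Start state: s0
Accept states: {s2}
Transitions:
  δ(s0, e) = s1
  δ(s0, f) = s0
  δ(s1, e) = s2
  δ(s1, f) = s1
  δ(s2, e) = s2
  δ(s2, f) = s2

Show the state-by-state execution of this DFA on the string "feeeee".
read 'f': s0 → s0
  read 'e': s0 → s1
  read 'e': s1 → s2
  read 'e': s2 → s2
  read 'e': s2 → s2
  read 'e': s2 → s2
s0 -> s0 -> s1 -> s2 -> s2 -> s2 -> s2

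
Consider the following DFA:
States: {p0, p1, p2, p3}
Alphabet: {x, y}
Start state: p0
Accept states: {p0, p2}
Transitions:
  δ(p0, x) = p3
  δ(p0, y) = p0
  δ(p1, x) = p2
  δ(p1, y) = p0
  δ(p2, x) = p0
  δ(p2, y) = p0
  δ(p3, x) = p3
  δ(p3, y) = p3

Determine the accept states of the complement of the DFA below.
Complement accept states = All states \ Original accept states
= {p0, p1, p2, p3} \ {p0, p2}
{p1, p3}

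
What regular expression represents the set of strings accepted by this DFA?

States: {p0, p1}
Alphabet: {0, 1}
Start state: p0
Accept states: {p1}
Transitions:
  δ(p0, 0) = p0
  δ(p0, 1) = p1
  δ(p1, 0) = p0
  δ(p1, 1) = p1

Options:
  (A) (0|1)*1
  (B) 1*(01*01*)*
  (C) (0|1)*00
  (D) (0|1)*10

Check each option against the DFA on short strings; one disagreement eliminates an option:
  (A) (0|1)*1: agrees with the DFA on every string of length ≤ 6
  (B) 1*(01*01*)*: on ε the DFA stays in p0 and rejects (p0 ∉ Accept), but the regex matches it → eliminate
  (C) (0|1)*00: on '1' the DFA goes p0 → p1 and accepts (p1 ∈ Accept), but the regex does not match it → eliminate
  (D) (0|1)*10: on '1' the DFA goes p0 → p1 and accepts (p1 ∈ Accept), but the regex does not match it → eliminate
Only (A) is consistent with the DFA.
(A) (0|1)*1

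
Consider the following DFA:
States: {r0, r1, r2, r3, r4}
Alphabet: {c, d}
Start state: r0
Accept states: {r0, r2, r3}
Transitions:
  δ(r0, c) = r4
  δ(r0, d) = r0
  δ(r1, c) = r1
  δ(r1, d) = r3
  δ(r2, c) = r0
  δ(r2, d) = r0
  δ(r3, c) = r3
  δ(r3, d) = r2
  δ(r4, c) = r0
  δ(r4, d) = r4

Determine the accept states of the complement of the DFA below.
Complement accept states = All states \ Original accept states
= {r0, r1, r2, r3, r4} \ {r0, r2, r3}
{r1, r4}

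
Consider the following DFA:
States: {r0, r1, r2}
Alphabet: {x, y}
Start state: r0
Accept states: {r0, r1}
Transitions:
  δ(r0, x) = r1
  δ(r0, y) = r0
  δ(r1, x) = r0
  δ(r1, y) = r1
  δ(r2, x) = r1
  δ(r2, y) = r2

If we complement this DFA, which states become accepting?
Complement accept states = All states \ Original accept states
= {r0, r1, r2} \ {r0, r1}
{r2}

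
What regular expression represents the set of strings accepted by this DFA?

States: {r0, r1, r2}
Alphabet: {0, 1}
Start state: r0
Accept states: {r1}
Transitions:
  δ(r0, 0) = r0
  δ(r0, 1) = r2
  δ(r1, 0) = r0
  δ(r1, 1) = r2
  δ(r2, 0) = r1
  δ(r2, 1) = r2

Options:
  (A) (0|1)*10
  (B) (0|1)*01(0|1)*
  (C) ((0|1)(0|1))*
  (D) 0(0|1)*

Check each option against the DFA on short strings; one disagreement eliminates an option:
  (A) (0|1)*10: agrees with the DFA on every string of length ≤ 6
  (B) (0|1)*01(0|1)*: on '01' the DFA goes r0 → r0 → r2 and rejects (r2 ∉ Accept), but the regex matches it → eliminate
  (C) ((0|1)(0|1))*: on ε the DFA stays in r0 and rejects (r0 ∉ Accept), but the regex matches it → eliminate
  (D) 0(0|1)*: on '0' the DFA goes r0 → r0 and rejects (r0 ∉ Accept), but the regex matches it → eliminate
Only (A) is consistent with the DFA.
(A) (0|1)*10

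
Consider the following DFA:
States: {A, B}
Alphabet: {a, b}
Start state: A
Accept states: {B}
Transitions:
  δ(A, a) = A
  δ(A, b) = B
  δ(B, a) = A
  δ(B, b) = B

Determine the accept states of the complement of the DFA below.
Complement accept states = All states \ Original accept states
= {A, B} \ {B}
{A}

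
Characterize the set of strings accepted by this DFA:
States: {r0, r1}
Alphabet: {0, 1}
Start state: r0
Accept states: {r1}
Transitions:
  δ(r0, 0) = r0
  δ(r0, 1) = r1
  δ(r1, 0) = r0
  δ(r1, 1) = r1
Testing a few strings:
  '0' → reject
  '1' → accept
  '011' → accept
  '111' → accept
State roles: r0=last symbol not 1; r1=last symbol is 1
All binary strings ending with 1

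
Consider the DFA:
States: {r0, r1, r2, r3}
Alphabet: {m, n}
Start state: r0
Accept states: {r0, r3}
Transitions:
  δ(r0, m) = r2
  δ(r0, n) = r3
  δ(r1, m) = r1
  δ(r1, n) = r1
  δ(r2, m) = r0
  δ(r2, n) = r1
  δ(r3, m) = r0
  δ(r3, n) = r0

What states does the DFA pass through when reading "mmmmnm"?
read 'm': r0 → r2
  read 'm': r2 → r0
  read 'm': r0 → r2
  read 'm': r2 → r0
  read 'n': r0 → r3
  read 'm': r3 → r0
r0 -> r2 -> r0 -> r2 -> r0 -> r3 -> r0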